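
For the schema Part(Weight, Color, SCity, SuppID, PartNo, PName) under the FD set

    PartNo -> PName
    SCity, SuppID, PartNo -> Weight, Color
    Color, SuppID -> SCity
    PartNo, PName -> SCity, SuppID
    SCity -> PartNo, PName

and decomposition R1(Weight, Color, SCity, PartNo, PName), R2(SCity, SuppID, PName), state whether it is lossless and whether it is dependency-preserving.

lossless but not dependency-preserving

Lossless test: (SCity, PName)⁺ = {Weight, Color, SCity, SuppID, PartNo, PName}, which contains all of one fragment — lossless.
Dependency preservation: the restricted closure of {Color, SuppID} across the fragments never reaches {SCity}, so Color, SuppID → SCity cannot be enforced without a join — not preserved.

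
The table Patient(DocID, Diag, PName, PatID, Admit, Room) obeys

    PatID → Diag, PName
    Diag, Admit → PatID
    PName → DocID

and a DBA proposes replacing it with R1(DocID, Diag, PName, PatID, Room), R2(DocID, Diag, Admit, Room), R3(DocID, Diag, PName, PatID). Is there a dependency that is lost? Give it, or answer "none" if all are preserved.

Check Diag, Admit → PatID: no single fragment contains all of {Diag, PatID, Admit}, and the restricted closure of {Diag, Admit} across the fragments never reaches {PatID}.
PatID → Diag, PName is preserved.
PName → DocID is preserved.

Diag, Admit → PatID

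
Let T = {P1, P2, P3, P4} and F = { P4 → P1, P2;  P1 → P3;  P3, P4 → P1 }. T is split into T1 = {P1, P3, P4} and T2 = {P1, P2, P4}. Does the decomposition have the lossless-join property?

Yes

Common attributes: T1 ∩ T2 = {P1, P4}.
Closure of {P1, P4}: P4 → P1, P2 applies, adding P2; P1 → P3 applies, adding P3. So (P1, P4)⁺ = {P1, P2, P3, P4}.
This closure contains every attribute of T1, so T1 ∩ T2 → T1. The join is lossless.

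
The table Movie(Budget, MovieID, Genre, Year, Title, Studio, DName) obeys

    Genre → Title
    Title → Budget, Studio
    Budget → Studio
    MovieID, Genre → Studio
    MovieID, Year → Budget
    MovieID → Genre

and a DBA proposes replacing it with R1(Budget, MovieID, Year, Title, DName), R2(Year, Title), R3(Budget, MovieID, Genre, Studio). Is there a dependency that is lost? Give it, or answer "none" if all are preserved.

Check Genre → Title: no single fragment contains all of {Genre, Title}, and the restricted closure of {Genre} across the fragments never reaches {Title}.
Title → Budget, Studio is preserved.
Budget → Studio is preserved.
MovieID, Genre → Studio is preserved.
MovieID, Year → Budget is preserved.
MovieID → Genre is preserved.

Genre → Title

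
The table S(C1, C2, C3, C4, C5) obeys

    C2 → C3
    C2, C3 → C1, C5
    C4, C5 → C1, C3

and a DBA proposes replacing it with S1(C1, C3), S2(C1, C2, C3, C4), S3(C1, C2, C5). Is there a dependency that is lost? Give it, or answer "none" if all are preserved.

Check C4, C5 → C1, C3: no single fragment contains all of {C1, C3, C4, C5}, and the restricted closure of {C4, C5} across the fragments never reaches {C1, C3}.
C2 → C3 is preserved.
C2, C3 → C1, C5 is preserved.

C4, C5 → C1, C3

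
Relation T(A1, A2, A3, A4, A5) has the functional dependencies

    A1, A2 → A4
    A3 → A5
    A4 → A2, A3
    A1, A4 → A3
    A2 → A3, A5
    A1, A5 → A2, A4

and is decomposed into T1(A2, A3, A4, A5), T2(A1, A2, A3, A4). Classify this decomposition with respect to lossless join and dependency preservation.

lossless but not dependency-preserving

Lossless test: (A2, A3, A4)⁺ = {A2, A3, A4, A5}, which contains all of one fragment — lossless.
Dependency preservation: the restricted closure of {A1, A5} across the fragments never reaches {A2, A4}, so A1, A5 → A2, A4 cannot be enforced without a join — not preserved.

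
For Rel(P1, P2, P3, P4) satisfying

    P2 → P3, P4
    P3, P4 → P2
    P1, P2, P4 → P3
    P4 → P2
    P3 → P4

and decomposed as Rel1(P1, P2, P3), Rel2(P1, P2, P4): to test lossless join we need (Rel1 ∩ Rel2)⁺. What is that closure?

P1, P2, P3, P4

Rel1 ∩ Rel2 = {P1, P2}.
P2 → P3, P4 applies, adding P3, P4
Closure: {P1, P2, P3, P4}.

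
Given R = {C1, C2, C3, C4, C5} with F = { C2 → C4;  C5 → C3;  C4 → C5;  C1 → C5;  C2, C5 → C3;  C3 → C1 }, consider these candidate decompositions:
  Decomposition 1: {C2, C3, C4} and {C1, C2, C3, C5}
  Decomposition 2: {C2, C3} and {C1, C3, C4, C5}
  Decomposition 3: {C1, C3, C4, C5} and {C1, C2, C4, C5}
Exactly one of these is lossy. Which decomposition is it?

Decomposition 1: common = {C2, C3}, closure = {C1, C2, C3, C4, C5} → lossless.
Decomposition 2: common = {C3}, closure = {C1, C3, C5} → lossy.
Decomposition 3: common = {C1, C4, C5}, closure = {C1, C3, C4, C5} → lossless.

Decomposition 2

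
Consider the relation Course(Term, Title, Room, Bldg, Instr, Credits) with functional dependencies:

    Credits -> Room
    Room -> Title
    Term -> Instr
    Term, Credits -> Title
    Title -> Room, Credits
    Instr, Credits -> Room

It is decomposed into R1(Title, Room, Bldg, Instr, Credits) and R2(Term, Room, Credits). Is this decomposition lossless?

Common attributes: R1 ∩ R2 = {Room, Credits}.
Closure of {Room, Credits}: Room → Title applies, adding Title. So (Room, Credits)⁺ = {Title, Room, Credits}.
The closure contains neither all of R1 = {Title, Room, Bldg, Instr, Credits} nor all of R2 = {Term, Room, Credits}, so the common attributes are not a superkey of either fragment. The join is lossy.

No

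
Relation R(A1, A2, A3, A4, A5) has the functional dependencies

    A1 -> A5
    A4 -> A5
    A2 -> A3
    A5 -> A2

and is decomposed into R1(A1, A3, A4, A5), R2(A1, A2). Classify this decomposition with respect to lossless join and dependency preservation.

Lossless test: (A1)⁺ = {A1, A2, A3, A5}, which contains all of one fragment — lossless.
Dependency preservation: the restricted closure of {A2} across the fragments never reaches {A3}, so A2 → A3 cannot be enforced without a join — not preserved.

lossless but not dependency-preserving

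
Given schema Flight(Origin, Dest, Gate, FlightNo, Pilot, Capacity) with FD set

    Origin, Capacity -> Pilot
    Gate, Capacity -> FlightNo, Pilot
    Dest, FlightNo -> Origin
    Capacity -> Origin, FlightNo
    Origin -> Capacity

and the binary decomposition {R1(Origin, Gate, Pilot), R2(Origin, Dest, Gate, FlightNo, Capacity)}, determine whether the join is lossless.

Common attributes: R1 ∩ R2 = {Origin, Gate}.
Closure of {Origin, Gate}: Origin → Capacity applies, adding Capacity; Origin, Capacity → Pilot applies, adding Pilot; Gate, Capacity → FlightNo, Pilot applies, adding FlightNo. So (Origin, Gate)⁺ = {Origin, Gate, FlightNo, Pilot, Capacity}.
This closure contains every attribute of R1, so R1 ∩ R2 → R1. The join is lossless.

Yes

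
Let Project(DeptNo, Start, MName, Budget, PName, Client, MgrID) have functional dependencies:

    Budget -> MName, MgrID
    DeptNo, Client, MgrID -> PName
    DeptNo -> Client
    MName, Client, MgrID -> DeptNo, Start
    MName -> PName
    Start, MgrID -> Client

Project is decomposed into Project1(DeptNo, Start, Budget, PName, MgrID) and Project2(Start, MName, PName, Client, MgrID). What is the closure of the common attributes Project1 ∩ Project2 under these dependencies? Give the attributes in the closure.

Project1 ∩ Project2 = {Start, PName, MgrID}.
Start, MgrID → Client applies, adding Client
Closure: {Start, PName, Client, MgrID}.

Start, PName, Client, MgrID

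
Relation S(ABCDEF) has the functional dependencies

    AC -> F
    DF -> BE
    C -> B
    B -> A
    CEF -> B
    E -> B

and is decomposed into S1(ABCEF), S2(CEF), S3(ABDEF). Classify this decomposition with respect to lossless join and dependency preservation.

lossy but dependency-preserving

Lossless test (chase): Rows 1 and 2 agree on C; apply C→B and equate their B entries. Rows 1 and 2 agree on B; apply B→A and equate their A entries. No row becomes fully distinguished — the join is lossy.
Dependency preservation: every FD's attributes lie within a single fragment, so each can be enforced locally — preserved.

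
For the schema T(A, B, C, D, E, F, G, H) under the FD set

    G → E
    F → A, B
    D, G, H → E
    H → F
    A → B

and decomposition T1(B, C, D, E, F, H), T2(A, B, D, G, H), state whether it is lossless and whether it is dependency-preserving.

Lossless test: (B, D, H)⁺ = {A, B, D, F, H}, which is a superkey of neither fragment — lossy.
Dependency preservation: the restricted closure of {G} across the fragments never reaches {E}, so G → E cannot be enforced without a join — not preserved.

lossy and not dependency-preserving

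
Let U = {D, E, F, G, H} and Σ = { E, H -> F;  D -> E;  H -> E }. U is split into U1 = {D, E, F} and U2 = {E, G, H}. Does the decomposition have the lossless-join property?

No

Common attributes: U1 ∩ U2 = {E}.
No dependency enlarges {E}, so (E)⁺ = {E}.
The closure contains neither all of U1 = {D, E, F} nor all of U2 = {E, G, H}, so the common attributes are not a superkey of either fragment. The join is lossy.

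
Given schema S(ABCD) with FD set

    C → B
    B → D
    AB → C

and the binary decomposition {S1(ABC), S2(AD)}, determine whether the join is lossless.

No

Common attributes: S1 ∩ S2 = {A}.
No dependency enlarges {A}, so (A)⁺ = {A}.
The closure contains neither all of S1 = {ABC} nor all of S2 = {AD}, so the common attributes are not a superkey of either fragment. The join is lossy.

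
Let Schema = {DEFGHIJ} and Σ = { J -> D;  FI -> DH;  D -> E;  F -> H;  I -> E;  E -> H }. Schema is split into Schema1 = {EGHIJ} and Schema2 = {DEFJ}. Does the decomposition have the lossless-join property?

Common attributes: Schema1 ∩ Schema2 = {EJ}.
Closure of {EJ}: J → D applies, adding D; E → H applies, adding H. So (EJ)⁺ = {DEHJ}.
The closure contains neither all of Schema1 = {EGHIJ} nor all of Schema2 = {DEFJ}, so the common attributes are not a superkey of either fragment. The join is lossy.

No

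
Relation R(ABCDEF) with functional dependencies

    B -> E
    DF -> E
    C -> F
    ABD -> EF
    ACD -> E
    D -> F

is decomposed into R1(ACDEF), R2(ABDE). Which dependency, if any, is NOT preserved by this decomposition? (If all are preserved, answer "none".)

none

B → E lies within R2.
DF → E lies within R1.
C → F lies within R1.
ABD → EF: restricted closure across fragments reaches EF.
ACD → E lies within R1.
D → F lies within R1.
Every dependency is enforceable on the fragments, so the decomposition is dependency-preserving.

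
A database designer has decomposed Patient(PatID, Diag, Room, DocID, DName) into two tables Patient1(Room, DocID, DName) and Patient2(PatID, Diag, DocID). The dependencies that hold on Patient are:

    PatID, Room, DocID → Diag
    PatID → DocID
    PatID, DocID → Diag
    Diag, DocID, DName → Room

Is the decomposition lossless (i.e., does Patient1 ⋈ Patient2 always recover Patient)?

No

Common attributes: Patient1 ∩ Patient2 = {DocID}.
No dependency enlarges {DocID}, so (DocID)⁺ = {DocID}.
The closure contains neither all of Patient1 = {Room, DocID, DName} nor all of Patient2 = {PatID, Diag, DocID}, so the common attributes are not a superkey of either fragment. The join is lossy.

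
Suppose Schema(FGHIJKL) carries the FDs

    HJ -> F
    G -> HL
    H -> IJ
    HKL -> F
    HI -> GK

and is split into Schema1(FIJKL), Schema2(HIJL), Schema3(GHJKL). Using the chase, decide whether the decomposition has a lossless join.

No

Chase test. Columns are FGHIJKL; row i has aⱼ where attribute j ∈ Schemai, else bᵢⱼ.
Initial tableau (one row per fragment):
  row 1: a1 b12 b13 a4 a5 a6 a7
  row 2: b21 b22 a3 a4 a5 b26 a7
  row 3: b31 a2 a3 b34 a5 a6 a7
Rows 2 and 3 agree on HJ; apply HJ→F and equate their F entries.
Rows 2 and 3 agree on H; apply H→IJ and equate their IJ entries.
Rows 2 and 3 agree on HI; apply HI→GK and equate their GK entries.
No row becomes fully distinguished — the join is lossy.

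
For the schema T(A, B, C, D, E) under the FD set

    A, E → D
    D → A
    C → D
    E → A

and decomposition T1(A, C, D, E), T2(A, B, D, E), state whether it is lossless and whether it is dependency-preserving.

lossy but dependency-preserving

Lossless test: (A, D, E)⁺ = {A, D, E}, which is a superkey of neither fragment — lossy.
Dependency preservation: every FD's attributes lie within a single fragment, so each can be enforced locally — preserved.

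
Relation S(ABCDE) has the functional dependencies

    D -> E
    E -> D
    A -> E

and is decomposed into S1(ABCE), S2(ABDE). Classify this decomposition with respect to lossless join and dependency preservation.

lossless and dependency-preserving

Lossless test: (ABE)⁺ = {ABDE}, which contains all of one fragment — lossless.
Dependency preservation: every FD's attributes lie within a single fragment, so each can be enforced locally — preserved.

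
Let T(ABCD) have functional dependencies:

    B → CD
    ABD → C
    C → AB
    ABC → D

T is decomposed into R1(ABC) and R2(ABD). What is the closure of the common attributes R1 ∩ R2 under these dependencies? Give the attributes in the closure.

R1 ∩ R2 = {AB}.
B → CD applies, adding CD
Closure: {ABCD}.

ABCD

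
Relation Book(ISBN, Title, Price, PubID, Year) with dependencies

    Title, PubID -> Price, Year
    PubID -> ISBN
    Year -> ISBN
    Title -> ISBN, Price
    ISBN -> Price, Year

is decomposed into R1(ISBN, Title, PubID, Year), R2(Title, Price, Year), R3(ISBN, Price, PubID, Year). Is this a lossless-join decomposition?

Yes

Chase test. Columns are ISBN, Title, Price, PubID, Year; row i has aⱼ where attribute j ∈ Ri, else bᵢⱼ.
Initial tableau (one row per fragment):
  row 1: a1 a2 b13 a4 a5
  row 2: b21 a2 a3 b24 a5
  row 3: a1 b32 a3 a4 a5
Rows 1 and 2 agree on Year; apply Year→ISBN and equate their ISBN entries.
Rows 1 and 2 agree on Title; apply Title→ISBN, Price and equate their ISBN, Price entries.
Row 1 is now all distinguished symbols — the join is lossless.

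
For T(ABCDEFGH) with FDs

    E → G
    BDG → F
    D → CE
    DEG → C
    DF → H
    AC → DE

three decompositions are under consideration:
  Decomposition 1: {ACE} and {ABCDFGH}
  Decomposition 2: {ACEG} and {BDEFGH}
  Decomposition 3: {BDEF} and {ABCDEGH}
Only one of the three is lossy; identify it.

Decomposition 1: common = {AC}, closure = {ACDEG} → lossless.
Decomposition 2: common = {EG}, closure = {EG} → lossy.
Decomposition 3: common = {BDE}, closure = {BCDEFGH} → lossless.

Decomposition 2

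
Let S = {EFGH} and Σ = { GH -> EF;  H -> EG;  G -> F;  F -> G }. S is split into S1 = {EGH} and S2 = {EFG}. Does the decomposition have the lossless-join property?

Yes

Common attributes: S1 ∩ S2 = {EG}.
Closure of {EG}: G → F applies, adding F. So (EG)⁺ = {EFG}.
This closure contains every attribute of S2, so S1 ∩ S2 → S2. The join is lossless.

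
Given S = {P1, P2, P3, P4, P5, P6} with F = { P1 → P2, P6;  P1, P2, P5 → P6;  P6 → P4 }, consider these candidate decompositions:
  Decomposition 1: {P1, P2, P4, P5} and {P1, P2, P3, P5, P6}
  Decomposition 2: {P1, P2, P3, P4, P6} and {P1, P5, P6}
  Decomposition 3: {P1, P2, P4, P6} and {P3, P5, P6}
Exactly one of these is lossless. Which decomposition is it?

Decomposition 1

Decomposition 1: common = {P1, P2, P5}, closure = {P1, P2, P4, P5, P6} → lossless.
Decomposition 2: common = {P1, P6}, closure = {P1, P2, P4, P6} → lossy.
Decomposition 3: common = {P6}, closure = {P4, P6} → lossy.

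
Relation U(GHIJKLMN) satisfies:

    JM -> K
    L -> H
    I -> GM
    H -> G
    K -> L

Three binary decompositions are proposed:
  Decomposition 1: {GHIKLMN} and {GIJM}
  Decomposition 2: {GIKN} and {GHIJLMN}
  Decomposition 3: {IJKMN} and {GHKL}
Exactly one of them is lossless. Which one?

Decomposition 3

Decomposition 1: common = {GIM}, closure = {GIM} → lossy.
Decomposition 2: common = {GIN}, closure = {GIMN} → lossy.
Decomposition 3: common = {K}, closure = {GHKL} → lossless.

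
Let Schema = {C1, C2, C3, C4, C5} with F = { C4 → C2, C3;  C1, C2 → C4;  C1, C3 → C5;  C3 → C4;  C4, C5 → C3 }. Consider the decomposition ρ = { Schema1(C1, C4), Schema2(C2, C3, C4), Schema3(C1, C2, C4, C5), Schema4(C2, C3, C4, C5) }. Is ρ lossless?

Yes

Chase test. Columns are C1, C2, C3, C4, C5; row i has aⱼ where attribute j ∈ Schemai, else bᵢⱼ.
Initial tableau (one row per fragment):
  row 1: a1 b12 b13 a4 b15
  row 2: b21 a2 a3 a4 b25
  row 3: a1 a2 b33 a4 a5
  row 4: b41 a2 a3 a4 a5
Rows 1 and 2 agree on C4; apply C4→C2, C3 and equate their C2, C3 entries.
Rows 1 and 3 agree on C4; apply C4→C2, C3 and equate their C2, C3 entries.
Rows 1 and 3 agree on C1, C3; apply C1, C3→C5 and equate their C5 entries.
Row 1 is now all distinguished symbols — the join is lossless.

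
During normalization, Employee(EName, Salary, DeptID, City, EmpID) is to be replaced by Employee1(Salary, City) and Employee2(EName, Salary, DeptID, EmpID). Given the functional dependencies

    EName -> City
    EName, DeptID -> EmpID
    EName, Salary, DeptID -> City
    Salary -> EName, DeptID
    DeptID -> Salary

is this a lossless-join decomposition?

Common attributes: Employee1 ∩ Employee2 = {Salary}.
Closure of {Salary}: Salary → EName, DeptID applies, adding EName, DeptID; EName → City applies, adding City; EName, DeptID → EmpID applies, adding EmpID. So (Salary)⁺ = {EName, Salary, DeptID, City, EmpID}.
This closure contains every attribute of Employee1, so Employee1 ∩ Employee2 → Employee1. The join is lossless.

Yes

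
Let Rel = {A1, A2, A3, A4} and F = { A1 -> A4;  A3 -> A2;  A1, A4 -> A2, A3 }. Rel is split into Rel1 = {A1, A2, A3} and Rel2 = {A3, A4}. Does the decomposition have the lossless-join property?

Common attributes: Rel1 ∩ Rel2 = {A3}.
Closure of {A3}: A3 → A2 applies, adding A2. So (A3)⁺ = {A2, A3}.
The closure contains neither all of Rel1 = {A1, A2, A3} nor all of Rel2 = {A3, A4}, so the common attributes are not a superkey of either fragment. The join is lossy.

No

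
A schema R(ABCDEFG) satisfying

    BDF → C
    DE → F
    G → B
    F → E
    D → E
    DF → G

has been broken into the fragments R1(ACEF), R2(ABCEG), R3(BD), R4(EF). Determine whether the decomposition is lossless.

No

Chase test. Columns are ABCDEFG; row i has aⱼ where attribute j ∈ Ri, else bᵢⱼ.
Initial tableau (one row per fragment):
  row 1: a1 b12 a3 b14 a5 a6 b17
  row 2: a1 a2 a3 b24 a5 b26 a7
  row 3: b31 a2 b33 a4 b35 b36 b37
  row 4: b41 b42 b43 b44 a5 a6 b47
No row becomes fully distinguished — the join is lossy.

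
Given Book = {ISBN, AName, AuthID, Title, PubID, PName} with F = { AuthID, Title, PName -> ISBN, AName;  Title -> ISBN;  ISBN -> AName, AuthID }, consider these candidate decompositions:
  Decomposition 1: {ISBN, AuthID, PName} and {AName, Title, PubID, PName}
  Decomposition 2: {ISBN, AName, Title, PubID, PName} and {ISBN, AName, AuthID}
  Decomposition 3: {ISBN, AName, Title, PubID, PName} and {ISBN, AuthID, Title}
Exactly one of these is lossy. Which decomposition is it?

Decomposition 1

Decomposition 1: common = {PName}, closure = {PName} → lossy.
Decomposition 2: common = {ISBN, AName}, closure = {ISBN, AName, AuthID} → lossless.
Decomposition 3: common = {ISBN, Title}, closure = {ISBN, AName, AuthID, Title} → lossless.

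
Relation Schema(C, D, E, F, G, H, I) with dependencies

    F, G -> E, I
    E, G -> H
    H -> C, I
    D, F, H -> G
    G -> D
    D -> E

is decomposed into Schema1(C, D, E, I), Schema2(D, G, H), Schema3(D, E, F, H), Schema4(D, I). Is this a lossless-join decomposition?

Chase test. Columns are C, D, E, F, G, H, I; row i has aⱼ where attribute j ∈ Schemai, else bᵢⱼ.
Initial tableau (one row per fragment):
  row 1: a1 a2 a3 b14 b15 b16 a7
  row 2: b21 a2 b23 b24 a5 a6 b27
  row 3: b31 a2 a3 a4 b35 a6 b37
  row 4: b41 a2 b43 b44 b45 b46 a7
Rows 2 and 3 agree on H; apply H→C, I and equate their C, I entries.
Rows 1 and 2 agree on D; apply D→E and equate their E entries.
Rows 1 and 4 agree on D; apply D→E and equate their E entries.
No row becomes fully distinguished — the join is lossy.

No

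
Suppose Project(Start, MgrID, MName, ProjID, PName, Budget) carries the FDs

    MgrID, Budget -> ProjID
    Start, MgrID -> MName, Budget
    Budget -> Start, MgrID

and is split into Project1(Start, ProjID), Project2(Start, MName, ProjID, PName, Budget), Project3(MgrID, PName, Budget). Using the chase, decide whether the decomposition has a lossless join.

Yes

Chase test. Columns are Start, MgrID, MName, ProjID, PName, Budget; row i has aⱼ where attribute j ∈ Projecti, else bᵢⱼ.
Initial tableau (one row per fragment):
  row 1: a1 b12 b13 a4 b15 b16
  row 2: a1 b22 a3 a4 a5 a6
  row 3: b31 a2 b33 b34 a5 a6
Rows 2 and 3 agree on Budget; apply Budget→Start, MgrID and equate their Start, MgrID entries.
Rows 2 and 3 agree on MgrID, Budget; apply MgrID, Budget→ProjID and equate their ProjID entries.
Rows 2 and 3 agree on Start, MgrID; apply Start, MgrID→MName, Budget and equate their MName, Budget entries.
Row 2 is now all distinguished symbols — the join is lossless.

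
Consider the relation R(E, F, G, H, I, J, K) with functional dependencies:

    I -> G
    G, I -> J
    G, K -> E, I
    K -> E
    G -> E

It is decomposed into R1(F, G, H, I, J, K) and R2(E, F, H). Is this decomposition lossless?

No

Common attributes: R1 ∩ R2 = {F, H}.
No dependency enlarges {F, H}, so (F, H)⁺ = {F, H}.
The closure contains neither all of R1 = {F, G, H, I, J, K} nor all of R2 = {E, F, H}, so the common attributes are not a superkey of either fragment. The join is lossy.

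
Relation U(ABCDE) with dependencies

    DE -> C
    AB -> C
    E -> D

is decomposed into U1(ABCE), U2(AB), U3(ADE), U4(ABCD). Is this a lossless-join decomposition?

Chase test. Columns are ABCDE; row i has aⱼ where attribute j ∈ Ui, else bᵢⱼ.
Initial tableau (one row per fragment):
  row 1: a1 a2 a3 b14 a5
  row 2: a1 a2 b23 b24 b25
  row 3: a1 b32 b33 a4 a5
  row 4: a1 a2 a3 a4 b45
Rows 1 and 2 agree on AB; apply AB→C and equate their C entries.
Rows 1 and 3 agree on E; apply E→D and equate their D entries.
Rows 1 and 3 agree on DE; apply DE→C and equate their C entries.
Row 1 is now all distinguished symbols — the join is lossless.

Yes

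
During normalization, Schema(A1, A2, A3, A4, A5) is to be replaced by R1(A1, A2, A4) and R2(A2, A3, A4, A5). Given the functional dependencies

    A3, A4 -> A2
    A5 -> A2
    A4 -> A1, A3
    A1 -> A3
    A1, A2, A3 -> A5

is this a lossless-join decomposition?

Yes

Common attributes: R1 ∩ R2 = {A2, A4}.
Closure of {A2, A4}: A4 → A1, A3 applies, adding A1, A3; A1, A2, A3 → A5 applies, adding A5. So (A2, A4)⁺ = {A1, A2, A3, A4, A5}.
This closure contains every attribute of R1, so R1 ∩ R2 → R1. The join is lossless.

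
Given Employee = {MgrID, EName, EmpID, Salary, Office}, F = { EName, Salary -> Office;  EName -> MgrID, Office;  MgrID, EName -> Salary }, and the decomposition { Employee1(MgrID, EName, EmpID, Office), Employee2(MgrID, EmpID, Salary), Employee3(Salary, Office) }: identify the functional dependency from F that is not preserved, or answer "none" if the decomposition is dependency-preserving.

MgrID, EName -> Salary

Check MgrID, EName → Salary: no single fragment contains all of {MgrID, EName, Salary}, and the restricted closure of {MgrID, EName} across the fragments never reaches {Salary}.
EName, Salary → Office is preserved.
EName → MgrID, Office is preserved.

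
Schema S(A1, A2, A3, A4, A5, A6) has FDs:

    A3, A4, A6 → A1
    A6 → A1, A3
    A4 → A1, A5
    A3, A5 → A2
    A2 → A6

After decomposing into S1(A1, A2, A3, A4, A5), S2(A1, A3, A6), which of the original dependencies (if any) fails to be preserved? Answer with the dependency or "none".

A2 → A6

Check A2 → A6: no single fragment contains all of {A2, A6}, and the restricted closure of {A2} across the fragments never reaches {A6}.
A3, A4, A6 → A1 is preserved.
A6 → A1, A3 is preserved.
A4 → A1, A5 is preserved.
A3, A5 → A2 is preserved.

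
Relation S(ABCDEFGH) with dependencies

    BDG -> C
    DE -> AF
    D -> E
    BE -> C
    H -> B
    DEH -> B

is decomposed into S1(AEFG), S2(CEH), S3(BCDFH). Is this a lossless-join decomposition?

Chase test. Columns are ABCDEFGH; row i has aⱼ where attribute j ∈ Si, else bᵢⱼ.
Initial tableau (one row per fragment):
  row 1: a1 b12 b13 b14 a5 a6 a7 b18
  row 2: b21 b22 a3 b24 a5 b26 b27 a8
  row 3: b31 a2 a3 a4 b35 a6 b37 a8
Rows 2 and 3 agree on H; apply H→B and equate their B entries.
No row becomes fully distinguished — the join is lossy.

No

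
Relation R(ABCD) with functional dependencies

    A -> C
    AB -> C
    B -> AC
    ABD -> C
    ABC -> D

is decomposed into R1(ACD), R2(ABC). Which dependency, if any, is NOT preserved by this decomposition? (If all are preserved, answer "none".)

Check ABC → D: no single fragment contains all of {ABCD}, and the restricted closure of {ABC} across the fragments never reaches {D}.
A → C is preserved.
AB → C is preserved.
B → AC is preserved.
ABD → C is preserved.

ABC -> D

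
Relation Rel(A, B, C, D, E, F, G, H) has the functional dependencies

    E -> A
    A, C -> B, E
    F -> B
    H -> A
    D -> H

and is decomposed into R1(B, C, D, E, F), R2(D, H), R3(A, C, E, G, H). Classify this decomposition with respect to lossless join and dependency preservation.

lossy but dependency-preserving

Lossless test (chase): Rows 1 and 3 agree on E; apply E→A and equate their A entries. Rows 1 and 3 agree on A, C; apply A, C→B, E and equate their B, E entries. Rows 2 and 3 agree on H; apply H→A and equate their A entries. Rows 1 and 2 agree on D; apply D→H and equate their H entries. No row becomes fully distinguished — the join is lossy.
Dependency preservation: A, C → B, E is not contained in any single fragment, but the restricted closure of its left-hand side across the fragments still reaches the right-hand side; the remaining FDs each lie inside some fragment. All dependencies are preserved.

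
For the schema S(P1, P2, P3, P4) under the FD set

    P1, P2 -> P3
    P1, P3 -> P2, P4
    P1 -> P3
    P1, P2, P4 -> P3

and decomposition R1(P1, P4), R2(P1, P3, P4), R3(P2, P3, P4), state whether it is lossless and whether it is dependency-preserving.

lossy and not dependency-preserving

Lossless test (chase): Rows 1 and 2 agree on P1; apply P1→P3 and equate their P3 entries. Rows 1 and 2 agree on P1, P3; apply P1, P3→P2, P4 and equate their P2, P4 entries. No row becomes fully distinguished — the join is lossy.
Dependency preservation: the restricted closure of {P1, P3} across the fragments never reaches {P2, P4}, so P1, P3 → P2, P4 cannot be enforced without a join — not preserved.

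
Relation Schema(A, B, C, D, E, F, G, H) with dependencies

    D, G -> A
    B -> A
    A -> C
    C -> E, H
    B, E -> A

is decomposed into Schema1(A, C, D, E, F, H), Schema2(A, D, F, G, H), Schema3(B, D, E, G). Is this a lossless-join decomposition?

No

Chase test. Columns are A, B, C, D, E, F, G, H; row i has aⱼ where attribute j ∈ Schemai, else bᵢⱼ.
Initial tableau (one row per fragment):
  row 1: a1 b12 a3 a4 a5 a6 b17 a8
  row 2: a1 b22 b23 a4 b25 a6 a7 a8
  row 3: b31 a2 b33 a4 a5 b36 a7 b38
Rows 2 and 3 agree on D, G; apply D, G→A and equate their A entries.
Rows 1 and 2 agree on A; apply A→C and equate their C entries.
Rows 1 and 3 agree on A; apply A→C and equate their C entries.
Rows 1 and 2 agree on C; apply C→E, H and equate their E, H entries.
Rows 1 and 3 agree on C; apply C→E, H and equate their E, H entries.
No row becomes fully distinguished — the join is lossy.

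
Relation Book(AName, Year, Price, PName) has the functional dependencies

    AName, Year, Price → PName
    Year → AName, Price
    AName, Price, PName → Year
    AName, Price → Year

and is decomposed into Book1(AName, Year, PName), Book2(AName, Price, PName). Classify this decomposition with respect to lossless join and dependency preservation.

Lossless test: (AName, PName)⁺ = {AName, PName}, which is a superkey of neither fragment — lossy.
Dependency preservation: the restricted closure of {Year} across the fragments never reaches {AName, Price}, so Year → AName, Price cannot be enforced without a join — not preserved.

lossy and not dependency-preserving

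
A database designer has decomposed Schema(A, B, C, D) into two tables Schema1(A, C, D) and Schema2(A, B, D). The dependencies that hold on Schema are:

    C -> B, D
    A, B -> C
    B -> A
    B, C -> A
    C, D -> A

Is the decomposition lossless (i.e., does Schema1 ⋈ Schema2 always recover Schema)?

Common attributes: Schema1 ∩ Schema2 = {A, D}.
No dependency enlarges {A, D}, so (A, D)⁺ = {A, D}.
The closure contains neither all of Schema1 = {A, C, D} nor all of Schema2 = {A, B, D}, so the common attributes are not a superkey of either fragment. The join is lossy.

No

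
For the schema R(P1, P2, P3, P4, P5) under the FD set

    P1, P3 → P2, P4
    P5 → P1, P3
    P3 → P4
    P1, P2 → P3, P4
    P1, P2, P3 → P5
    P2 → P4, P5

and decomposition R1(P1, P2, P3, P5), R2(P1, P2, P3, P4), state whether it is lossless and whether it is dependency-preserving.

Lossless test: (P1, P2, P3)⁺ = {P1, P2, P3, P4, P5}, which contains all of one fragment — lossless.
Dependency preservation: P2 → P4, P5 is not contained in any single fragment, but the restricted closure of its left-hand side across the fragments still reaches the right-hand side; the remaining FDs each lie inside some fragment. All dependencies are preserved.

lossless and dependency-preserving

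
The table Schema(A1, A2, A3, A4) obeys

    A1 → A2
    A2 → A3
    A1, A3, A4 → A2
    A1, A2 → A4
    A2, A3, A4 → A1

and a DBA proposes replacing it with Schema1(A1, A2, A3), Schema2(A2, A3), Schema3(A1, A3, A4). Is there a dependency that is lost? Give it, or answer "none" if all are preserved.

Check A2, A3, A4 → A1: no single fragment contains all of {A1, A2, A3, A4}, and the restricted closure of {A2, A3, A4} across the fragments never reaches {A1}.
A1 → A2 is preserved.
A2 → A3 is preserved.
A1, A3, A4 → A2 is preserved.
A1, A2 → A4 is preserved.

A2, A3, A4 → A1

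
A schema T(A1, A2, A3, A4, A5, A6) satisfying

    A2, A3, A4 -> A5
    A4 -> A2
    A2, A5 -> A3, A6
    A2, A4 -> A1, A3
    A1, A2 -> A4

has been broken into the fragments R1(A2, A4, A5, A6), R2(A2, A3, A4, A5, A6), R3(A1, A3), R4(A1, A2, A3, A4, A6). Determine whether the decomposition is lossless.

Chase test. Columns are A1, A2, A3, A4, A5, A6; row i has aⱼ where attribute j ∈ Ri, else bᵢⱼ.
Initial tableau (one row per fragment):
  row 1: b11 a2 b13 a4 a5 a6
  row 2: b21 a2 a3 a4 a5 a6
  row 3: a1 b32 a3 b34 b35 b36
  row 4: a1 a2 a3 a4 b45 a6
Rows 2 and 4 agree on A2, A3, A4; apply A2, A3, A4→A5 and equate their A5 entries.
Rows 1 and 2 agree on A2, A5; apply A2, A5→A3, A6 and equate their A3, A6 entries.
Rows 1 and 2 agree on A2, A4; apply A2, A4→A1, A3 and equate their A1, A3 entries.
Rows 1 and 4 agree on A2, A4; apply A2, A4→A1, A3 and equate their A1, A3 entries.
Row 1 is now all distinguished symbols — the join is lossless.

Yes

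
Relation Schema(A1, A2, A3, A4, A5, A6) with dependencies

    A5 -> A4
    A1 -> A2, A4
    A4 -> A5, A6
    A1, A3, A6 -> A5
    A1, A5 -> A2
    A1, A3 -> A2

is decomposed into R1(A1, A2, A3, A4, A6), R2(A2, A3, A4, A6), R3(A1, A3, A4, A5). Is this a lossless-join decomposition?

Chase test. Columns are A1, A2, A3, A4, A5, A6; row i has aⱼ where attribute j ∈ Ri, else bᵢⱼ.
Initial tableau (one row per fragment):
  row 1: a1 a2 a3 a4 b15 a6
  row 2: b21 a2 a3 a4 b25 a6
  row 3: a1 b32 a3 a4 a5 b36
Rows 1 and 3 agree on A1; apply A1→A2, A4 and equate their A2, A4 entries.
Rows 1 and 2 agree on A4; apply A4→A5, A6 and equate their A5, A6 entries.
Rows 1 and 3 agree on A4; apply A4→A5, A6 and equate their A5, A6 entries.
Row 1 is now all distinguished symbols — the join is lossless.

Yes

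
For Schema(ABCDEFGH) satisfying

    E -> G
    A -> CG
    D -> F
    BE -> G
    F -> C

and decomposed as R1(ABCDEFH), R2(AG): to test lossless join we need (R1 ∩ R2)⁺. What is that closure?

ACG

R1 ∩ R2 = {A}.
A → CG applies, adding CG
Closure: {ACG}.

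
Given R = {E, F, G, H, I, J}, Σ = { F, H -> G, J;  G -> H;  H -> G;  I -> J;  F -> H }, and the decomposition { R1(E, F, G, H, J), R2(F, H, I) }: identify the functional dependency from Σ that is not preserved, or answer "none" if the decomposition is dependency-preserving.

Check I → J: no single fragment contains all of {I, J}, and the restricted closure of {I} across the fragments never reaches {J}.
F, H → G, J is preserved.
G → H is preserved.
H → G is preserved.
F → H is preserved.

I -> J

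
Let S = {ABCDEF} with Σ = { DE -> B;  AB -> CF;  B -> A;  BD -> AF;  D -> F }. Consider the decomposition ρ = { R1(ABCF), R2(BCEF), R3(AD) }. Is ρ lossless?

No

Chase test. Columns are ABCDEF; row i has aⱼ where attribute j ∈ Ri, else bᵢⱼ.
Initial tableau (one row per fragment):
  row 1: a1 a2 a3 b14 b15 a6
  row 2: b21 a2 a3 b24 a5 a6
  row 3: a1 b32 b33 a4 b35 b36
Rows 1 and 2 agree on B; apply B→A and equate their A entries.
No row becomes fully distinguished — the join is lossy.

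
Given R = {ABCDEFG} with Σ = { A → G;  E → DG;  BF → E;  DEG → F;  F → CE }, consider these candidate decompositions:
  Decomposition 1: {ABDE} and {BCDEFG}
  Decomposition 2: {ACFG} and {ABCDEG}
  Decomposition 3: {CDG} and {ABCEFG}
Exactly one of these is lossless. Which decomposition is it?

Decomposition 1: common = {BDE}, closure = {BCDEFG} → lossless.
Decomposition 2: common = {ACG}, closure = {ACG} → lossy.
Decomposition 3: common = {CG}, closure = {CG} → lossy.

Decomposition 1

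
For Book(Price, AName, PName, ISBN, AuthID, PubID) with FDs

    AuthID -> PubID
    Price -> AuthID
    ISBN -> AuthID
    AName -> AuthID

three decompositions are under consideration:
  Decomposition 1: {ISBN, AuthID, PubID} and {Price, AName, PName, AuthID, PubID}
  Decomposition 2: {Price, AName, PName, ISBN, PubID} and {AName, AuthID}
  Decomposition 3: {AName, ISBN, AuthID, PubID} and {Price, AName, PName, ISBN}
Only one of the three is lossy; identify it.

Decomposition 1

Decomposition 1: common = {AuthID, PubID}, closure = {AuthID, PubID} → lossy.
Decomposition 2: common = {AName}, closure = {AName, AuthID, PubID} → lossless.
Decomposition 3: common = {AName, ISBN}, closure = {AName, ISBN, AuthID, PubID} → lossless.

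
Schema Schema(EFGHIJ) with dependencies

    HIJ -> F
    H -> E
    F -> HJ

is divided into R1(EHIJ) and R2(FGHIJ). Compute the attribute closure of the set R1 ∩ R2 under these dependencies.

EFHIJ

R1 ∩ R2 = {HIJ}.
HIJ → F applies, adding F
H → E applies, adding E
Closure: {EFHIJ}.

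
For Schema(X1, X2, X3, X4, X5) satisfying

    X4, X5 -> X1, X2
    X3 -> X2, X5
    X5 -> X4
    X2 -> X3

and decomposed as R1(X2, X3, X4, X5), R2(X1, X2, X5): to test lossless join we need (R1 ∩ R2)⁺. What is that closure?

X1, X2, X3, X4, X5

R1 ∩ R2 = {X2, X5}.
X5 → X4 applies, adding X4
X2 → X3 applies, adding X3
X4, X5 → X1, X2 applies, adding X1
Closure: {X1, X2, X3, X4, X5}.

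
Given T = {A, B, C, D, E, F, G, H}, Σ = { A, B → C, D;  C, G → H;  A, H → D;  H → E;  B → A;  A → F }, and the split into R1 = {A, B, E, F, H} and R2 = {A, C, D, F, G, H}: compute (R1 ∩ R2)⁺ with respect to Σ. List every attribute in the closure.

R1 ∩ R2 = {A, F, H}.
A, H → D applies, adding D
H → E applies, adding E
Closure: {A, D, E, F, H}.

A, D, E, F, H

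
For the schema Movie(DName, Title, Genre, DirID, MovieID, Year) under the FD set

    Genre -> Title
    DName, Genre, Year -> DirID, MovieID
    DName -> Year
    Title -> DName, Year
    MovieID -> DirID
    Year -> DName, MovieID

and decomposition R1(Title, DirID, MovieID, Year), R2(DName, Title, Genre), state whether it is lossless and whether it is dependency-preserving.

Lossless test: (Title)⁺ = {DName, Title, DirID, MovieID, Year}, which contains all of one fragment — lossless.
Dependency preservation: the restricted closure of {DName} across the fragments never reaches {Year}, so DName → Year cannot be enforced without a join — not preserved.

lossless but not dependency-preserving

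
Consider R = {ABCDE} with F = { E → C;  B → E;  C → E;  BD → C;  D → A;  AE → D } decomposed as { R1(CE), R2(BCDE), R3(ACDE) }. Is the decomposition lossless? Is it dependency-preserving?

lossless and dependency-preserving

Lossless test (chase): Rows 2 and 3 agree on D; apply D→A and equate their A entries. Row 2 is now all distinguished symbols — the join is lossless.
Dependency preservation: every FD's attributes lie within a single fragment, so each can be enforced locally — preserved.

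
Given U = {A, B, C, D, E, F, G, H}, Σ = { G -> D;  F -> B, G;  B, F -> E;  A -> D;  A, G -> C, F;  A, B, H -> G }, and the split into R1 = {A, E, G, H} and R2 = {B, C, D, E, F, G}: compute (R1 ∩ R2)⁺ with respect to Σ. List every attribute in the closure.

R1 ∩ R2 = {E, G}.
G → D applies, adding D
Closure: {D, E, G}.

D, E, G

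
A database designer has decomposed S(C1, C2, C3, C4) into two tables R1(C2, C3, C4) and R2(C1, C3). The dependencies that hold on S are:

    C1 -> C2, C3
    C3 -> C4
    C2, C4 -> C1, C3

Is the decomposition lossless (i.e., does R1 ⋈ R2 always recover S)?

Common attributes: R1 ∩ R2 = {C3}.
Closure of {C3}: C3 → C4 applies, adding C4. So (C3)⁺ = {C3, C4}.
The closure contains neither all of R1 = {C2, C3, C4} nor all of R2 = {C1, C3}, so the common attributes are not a superkey of either fragment. The join is lossy.

No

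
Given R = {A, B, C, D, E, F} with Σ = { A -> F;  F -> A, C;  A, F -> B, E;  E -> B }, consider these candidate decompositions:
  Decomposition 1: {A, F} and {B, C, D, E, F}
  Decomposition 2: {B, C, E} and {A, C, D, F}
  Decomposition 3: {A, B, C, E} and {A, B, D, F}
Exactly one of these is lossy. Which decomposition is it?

Decomposition 2

Decomposition 1: common = {F}, closure = {A, B, C, E, F} → lossless.
Decomposition 2: common = {C}, closure = {C} → lossy.
Decomposition 3: common = {A, B}, closure = {A, B, C, E, F} → lossless.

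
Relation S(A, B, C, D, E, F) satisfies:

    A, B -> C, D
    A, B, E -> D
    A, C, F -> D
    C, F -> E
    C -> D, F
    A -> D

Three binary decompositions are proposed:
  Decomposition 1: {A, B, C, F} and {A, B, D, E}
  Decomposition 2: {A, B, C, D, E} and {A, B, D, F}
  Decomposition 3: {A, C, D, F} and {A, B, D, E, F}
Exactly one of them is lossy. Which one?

Decomposition 3

Decomposition 1: common = {A, B}, closure = {A, B, C, D, E, F} → lossless.
Decomposition 2: common = {A, B, D}, closure = {A, B, C, D, E, F} → lossless.
Decomposition 3: common = {A, D, F}, closure = {A, D, F} → lossy.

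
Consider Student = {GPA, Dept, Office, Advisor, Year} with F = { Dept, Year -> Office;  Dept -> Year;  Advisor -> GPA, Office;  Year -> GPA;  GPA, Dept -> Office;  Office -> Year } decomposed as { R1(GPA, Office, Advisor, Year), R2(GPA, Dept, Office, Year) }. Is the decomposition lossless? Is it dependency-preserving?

lossy but dependency-preserving

Lossless test: (GPA, Office, Year)⁺ = {GPA, Office, Year}, which is a superkey of neither fragment — lossy.
Dependency preservation: every FD's attributes lie within a single fragment, so each can be enforced locally — preserved.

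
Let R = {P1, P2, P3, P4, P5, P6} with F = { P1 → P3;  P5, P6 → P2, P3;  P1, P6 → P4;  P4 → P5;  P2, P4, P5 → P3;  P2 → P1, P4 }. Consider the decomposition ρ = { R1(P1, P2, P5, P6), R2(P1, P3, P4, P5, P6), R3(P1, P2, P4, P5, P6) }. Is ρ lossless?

Chase test. Columns are P1, P2, P3, P4, P5, P6; row i has aⱼ where attribute j ∈ Ri, else bᵢⱼ.
Initial tableau (one row per fragment):
  row 1: a1 a2 b13 b14 a5 a6
  row 2: a1 b22 a3 a4 a5 a6
  row 3: a1 a2 b33 a4 a5 a6
Rows 1 and 2 agree on P1; apply P1→P3 and equate their P3 entries.
Rows 1 and 3 agree on P1; apply P1→P3 and equate their P3 entries.
Rows 1 and 2 agree on P5, P6; apply P5, P6→P2, P3 and equate their P2, P3 entries.
Rows 1 and 2 agree on P1, P6; apply P1, P6→P4 and equate their P4 entries.
Row 1 is now all distinguished symbols — the join is lossless.

Yes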